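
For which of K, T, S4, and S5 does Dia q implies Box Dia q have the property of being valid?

S5

S5-tableau for the negation not (Dia q implies Box Dia q):
1. not (Dia q implies Box Dia q), u
2. Dia q, u   [neg-implies-rule on 1]
3. not Box Dia q, u   [neg-implies-rule on 1]
4. q, v   [Dia-rule on 2: fresh world v, uRv]
5. not Dia q, w   [neg-Box-rule on 3: fresh world w, uRw]
6. not q, u   [neg-Dia-rule on 5 via wRu]
7. not q, v   [neg-Dia-rule on 5 via wRv]
Accessibility: uRu, uRv, uRw, vRu, vRv, vRw, wRu, wRv, wRw
Branch closes: q and not q both at v.
Every branch closes (one shown): valid in S5.
S4-tableau for the negation not (Dia q implies Box Dia q):
1. not (Dia q implies Box Dia q), u
2. Dia q, u   [neg-implies-rule on 1]
3. not Box Dia q, u   [neg-implies-rule on 1]
4. q, v   [Dia-rule on 2: fresh world v, uRv]
5. not Dia q, w   [neg-Box-rule on 3: fresh world w, uRw]
6. not q, w   [neg-Dia-rule on 5 via wRw]
Accessibility: uRu, uRv, uRw, vRv, wRw
Complete open branch: countermodel on an S4-frame, so not valid in S4, nor in K, T (the same frame is also a K-frame and a T-frame).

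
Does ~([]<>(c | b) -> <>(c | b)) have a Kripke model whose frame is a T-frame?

1. ~([]<>(c | b) -> <>(c | b)), 0
2. []<>(c | b), 0   [~->-rule on 1]
3. ~<>(c | b), 0   [~->-rule on 1]
4. <>(c | b), 0   [[]-rule on 2 via 0R0]
5. ~(c | b), 0   [~<>-rule on 3 via 0R0]
6. ~c, 0   [~|-rule on 5]
7. ~b, 0   [~|-rule on 5]
8. c | b, 1   [<>-rule on 4: fresh world 1, 0R1]
9. <>(c | b), 1   [[]-rule on 2 via 0R1]
10. ~(c | b), 1   [~<>-rule on 3 via 0R1]
11. ~c, 1   [~|-rule on 10]
12. ~b, 1   [~|-rule on 10]
13. b, 1   [|-rule on 8 (branches; this branch)]
Accessibility: 0R0, 0R1, 1R1
Branch closes: b and ~b both at 1.
Every branch closes; the branch above is one of them.

Unsatisfiable (every branch closes)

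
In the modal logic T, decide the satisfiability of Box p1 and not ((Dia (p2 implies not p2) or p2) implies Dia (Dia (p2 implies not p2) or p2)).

1. Box p1 and not ((Dia (p2 implies not p2) or p2) implies Dia (Dia (p2 implies not p2) or p2)), w0
2. Box p1, w0   [and-rule on 1]
3. not ((Dia (p2 implies not p2) or p2) implies Dia (Dia (p2 implies not p2) or p2)), w0   [and-rule on 1]
4. Dia (p2 implies not p2) or p2, w0   [neg-implies-rule on 3]
5. not Dia (Dia (p2 implies not p2) or p2), w0   [neg-implies-rule on 3]
6. p1, w0   [Box-rule on 2 via w0Rw0]
7. not (Dia (p2 implies not p2) or p2), w0   [neg-Dia-rule on 5 via w0Rw0]
8. not Dia (p2 implies not p2), w0   [neg-or-rule on 7]
9. not p2, w0   [neg-or-rule on 7]
10. not (p2 implies not p2), w0   [neg-Dia-rule on 8 via w0Rw0]
11. p2, w0   [neg-implies-rule on 10]
Accessibility: w0Rw0
Branch closes: p2 and not p2 both at w0.
(One branch shown.) All branches close.

No, unsatisfiable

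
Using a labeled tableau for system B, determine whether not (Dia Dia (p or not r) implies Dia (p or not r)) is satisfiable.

Yes, satisfiable

1. not (Dia Dia (p or not r) implies Dia (p or not r)), u
2. Dia Dia (p or not r), u   [neg-implies-rule on 1]
3. not Dia (p or not r), u   [neg-implies-rule on 1]
4. not (p or not r), u   [neg-Dia-rule on 3 via uRu]
5. not p, u   [neg-or-rule on 4]
6. r, u   [neg-or-rule on 4]
7. Dia (p or not r), v   [Dia-rule on 2: fresh world v, uRv]
8. not (p or not r), v   [neg-Dia-rule on 3 via uRv]
9. not p, v   [neg-or-rule on 8]
10. r, v   [neg-or-rule on 8]
11. p or not r, w   [Dia-rule on 7: fresh world w, vRw]
12. not r, w   [or-rule on 11 (branches; this branch)]
Accessibility: uRu, uRv, vRu, vRv, vRw, wRv, wRw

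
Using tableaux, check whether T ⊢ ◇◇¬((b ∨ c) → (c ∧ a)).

Tableau for the negation ¬◇◇¬((b ∨ c) → (c ∧ a)):
1. ¬◇◇¬((b ∨ c) → (c ∧ a)), 0
2. ¬◇¬((b ∨ c) → (c ∧ a)), 0
3. (b ∨ c) → (c ∧ a), 0
4. c ∧ a, 0
5. c, 0
6. a, 0
Accessibility: 0R0
The negation has an open branch (countermodel exists).

Invalid (countermodel exists)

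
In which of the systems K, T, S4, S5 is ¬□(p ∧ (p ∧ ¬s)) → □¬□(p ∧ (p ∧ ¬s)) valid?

S4-tableau for the negation ¬(¬□(p ∧ (p ∧ ¬s)) → □¬□(p ∧ (p ∧ ¬s))):
1. ¬(¬□(p ∧ (p ∧ ¬s)) → □¬□(p ∧ (p ∧ ¬s))), u
2. ¬□(p ∧ (p ∧ ¬s)), u   [¬→-rule on 1]
3. ¬□¬□(p ∧ (p ∧ ¬s)), u   [¬→-rule on 1]
4. ¬(p ∧ (p ∧ ¬s)), v   [¬□-rule on 2: fresh world v, uRv]
5. ¬(p ∧ ¬s), v   [¬∧-rule on 4 (branches; this branch)]
6. s, v   [¬∧-rule on 5 (branches; this branch)]
7. □(p ∧ (p ∧ ¬s)), w   [¬□-rule on 3: fresh world w, uRw]
8. p ∧ (p ∧ ¬s), w   [□-rule on 7 via wRw]
9. p, w   [∧-rule on 8]
10. p ∧ ¬s, w   [∧-rule on 8]
11. ¬s, w   [∧-rule on 10]
Accessibility: uRu, uRv, uRw, vRv, wRw
Complete open branch: countermodel on an S4-frame, so not valid in S4, nor in K, T (the same frame is also a K-frame and a T-frame).
S5-tableau for the negation ¬(¬□(p ∧ (p ∧ ¬s)) → □¬□(p ∧ (p ∧ ¬s))):
1. ¬(¬□(p ∧ (p ∧ ¬s)) → □¬□(p ∧ (p ∧ ¬s))), u
2. ¬□(p ∧ (p ∧ ¬s)), u   [¬→-rule on 1]
3. ¬□¬□(p ∧ (p ∧ ¬s)), u   [¬→-rule on 1]
4. ¬(p ∧ (p ∧ ¬s)), v   [¬□-rule on 2: fresh world v, uRv]
5. ¬(p ∧ ¬s), v   [¬∧-rule on 4 (branches; this branch)]
6. s, v   [¬∧-rule on 5 (branches; this branch)]
7. □(p ∧ (p ∧ ¬s)), w   [¬□-rule on 3: fresh world w, uRw]
8. p ∧ (p ∧ ¬s), u   [□-rule on 7 via wRu]
9. p, u   [∧-rule on 8]
10. p ∧ ¬s, u   [∧-rule on 8]
11. ¬s, u   [∧-rule on 10]
12. p ∧ (p ∧ ¬s), v   [□-rule on 7 via wRv]
13. p, v   [∧-rule on 12]
14. p ∧ ¬s, v   [∧-rule on 12]
15. ¬s, v   [∧-rule on 14]
Accessibility: uRu, uRv, uRw, vRu, vRv, vRw, wRu, wRv, wRw
Branch closes: s and ¬s both at v.
Every branch closes (one shown): valid in S5.

S5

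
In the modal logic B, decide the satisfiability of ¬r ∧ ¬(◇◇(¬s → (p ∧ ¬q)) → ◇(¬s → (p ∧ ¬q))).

1. ¬r ∧ ¬(◇◇(¬s → (p ∧ ¬q)) → ◇(¬s → (p ∧ ¬q))), u
2. ¬r, u
3. ¬(◇◇(¬s → (p ∧ ¬q)) → ◇(¬s → (p ∧ ¬q))), u
4. ◇◇(¬s → (p ∧ ¬q)), u
5. ¬◇(¬s → (p ∧ ¬q)), u
6. ¬(¬s → (p ∧ ¬q)), u
7. ¬s, u
8. ¬(p ∧ ¬q), u
9. q, u
10. ◇(¬s → (p ∧ ¬q)), v
11. ¬(¬s → (p ∧ ¬q)), v
12. ¬s, v
13. ¬(p ∧ ¬q), v
14. q, v
15. ¬s → (p ∧ ¬q), w
16. p ∧ ¬q, w
17. p, w
18. ¬q, w
Accessibility: uRu, uRv, vRu, vRv, vRw, wRv, wRw

Yes, satisfiable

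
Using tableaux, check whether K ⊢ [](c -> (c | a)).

Yes, valid

Tableau for the negation ~[](c -> (c | a)):
1. ~[](c -> (c | a)), 0
2. ~(c -> (c | a)), 1
3. c, 1
4. ~(c | a), 1
5. ~c, 1
6. ~a, 1
Accessibility: 0R1
Branch closes: c and ~c both at 1.
Every branch of the negation's tableau closes; the branch above is one of them.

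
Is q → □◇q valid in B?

Valid

Tableau for the negation ¬(q → □◇q):
1. ¬(q → □◇q), w0
2. q, w0
3. ¬□◇q, w0
4. ¬◇q, w1
5. ¬q, w0
Accessibility: w0Rw0, w0Rw1, w1Rw0, w1Rw1
Branch closes: q and ¬q both at w0.
All branches of the negation close; one closing branch shown above.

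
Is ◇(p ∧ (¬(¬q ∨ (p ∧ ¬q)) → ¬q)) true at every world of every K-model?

No, not valid

Tableau for the negation ¬◇(p ∧ (¬(¬q ∨ (p ∧ ¬q)) → ¬q)):
1. ¬◇(p ∧ (¬(¬q ∨ (p ∧ ¬q)) → ¬q)), u
The negation has an open branch (countermodel exists).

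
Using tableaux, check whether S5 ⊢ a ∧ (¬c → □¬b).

Invalid (countermodel exists)

Tableau for the negation ¬(a ∧ (¬c → □¬b)):
1. ¬(a ∧ (¬c → □¬b)), u
2. ¬(¬c → □¬b), u
3. ¬c, u
4. ¬□¬b, u
5. b, v
Accessibility: uRu, uRv, vRu, vRv
The negation has an open branch (countermodel exists).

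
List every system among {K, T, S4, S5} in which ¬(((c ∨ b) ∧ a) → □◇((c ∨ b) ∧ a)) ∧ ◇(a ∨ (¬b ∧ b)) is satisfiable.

K, T, S4

S4-tableau for the formula:
1. ¬(((c ∨ b) ∧ a) → □◇((c ∨ b) ∧ a)) ∧ ◇(a ∨ (¬b ∧ b)), 0
2. ¬(((c ∨ b) ∧ a) → □◇((c ∨ b) ∧ a)), 0
3. ◇(a ∨ (¬b ∧ b)), 0
4. (c ∨ b) ∧ a, 0
5. ¬□◇((c ∨ b) ∧ a), 0
6. c ∨ b, 0
7. a, 0
8. b, 0
9. a ∨ (¬b ∧ b), 1
10. a, 1
11. ¬◇((c ∨ b) ∧ a), 2
12. ¬((c ∨ b) ∧ a), 2
13. ¬a, 2
Accessibility: 0R0, 0R1, 0R2, 1R1, 2R2
Complete open branch: satisfiable in S4, hence also in K, T (this S4-model is also a K-model and a T-model).
S5-tableau for the formula:
1. ¬(((c ∨ b) ∧ a) → □◇((c ∨ b) ∧ a)) ∧ ◇(a ∨ (¬b ∧ b)), 0
2. ¬(((c ∨ b) ∧ a) → □◇((c ∨ b) ∧ a)), 0
3. ◇(a ∨ (¬b ∧ b)), 0
4. (c ∨ b) ∧ a, 0
5. ¬□◇((c ∨ b) ∧ a), 0
6. c ∨ b, 0
7. a, 0
8. b, 0
9. a ∨ (¬b ∧ b), 1
10. a, 1
11. ¬◇((c ∨ b) ∧ a), 2
12. ¬((c ∨ b) ∧ a), 0
13. ¬((c ∨ b) ∧ a), 1
14. ¬((c ∨ b) ∧ a), 2
15. ¬(c ∨ b), 0
16. ¬c, 0
17. ¬b, 0
Accessibility: 0R0, 0R1, 0R2, 1R0, 1R1, 1R2, 2R0, 2R1, 2R2
Branch closes: b and ¬b both at 0.
Every branch closes (one shown): unsatisfiable in S5.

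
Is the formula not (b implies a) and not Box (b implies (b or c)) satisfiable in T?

1. not (b implies a) and not Box (b implies (b or c)), u
2. not (b implies a), u
3. not Box (b implies (b or c)), u
4. b, u
5. not a, u
6. not (b implies (b or c)), v
7. b, v
8. not (b or c), v
9. not b, v
10. not c, v
Accessibility: uRu, uRv, vRv
Branch closes: b and not b both at v.
Every branch closes; the branch above is one of them.

No, unsatisfiable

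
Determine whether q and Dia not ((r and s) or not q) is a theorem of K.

Tableau for the negation not (q and Dia not ((r and s) or not q)):
1. not (q and Dia not ((r and s) or not q)), w0
2. not Dia not ((r and s) or not q), w0   [neg-and-rule on 1 (branches; this branch)]
The negation has an open branch (countermodel exists).

Not valid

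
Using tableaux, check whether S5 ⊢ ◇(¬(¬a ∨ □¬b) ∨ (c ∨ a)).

Not valid

Tableau for the negation ¬◇(¬(¬a ∨ □¬b) ∨ (c ∨ a)):
1. ¬◇(¬(¬a ∨ □¬b) ∨ (c ∨ a)), u
2. ¬(¬(¬a ∨ □¬b) ∨ (c ∨ a)), u   [¬◇-rule on 1 via uRu]
3. ¬a ∨ □¬b, u   [¬∨-rule on 2]
4. ¬(c ∨ a), u   [¬∨-rule on 2]
5. ¬c, u   [¬∨-rule on 4]
6. ¬a, u   [¬∨-rule on 4]
7. □¬b, u   [∨-rule on 3 (branches; this branch)]
8. ¬b, u   [□-rule on 7 via uRu]
Accessibility: uRu
The negation has an open branch (countermodel exists).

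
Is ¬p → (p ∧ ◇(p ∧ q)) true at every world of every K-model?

Not valid

Tableau for the negation ¬(¬p → (p ∧ ◇(p ∧ q))):
1. ¬(¬p → (p ∧ ◇(p ∧ q))), u
2. ¬p, u   [¬→-rule on 1]
3. ¬(p ∧ ◇(p ∧ q)), u   [¬→-rule on 1]
4. ¬◇(p ∧ q), u   [¬∧-rule on 3 (branches; this branch)]
The negation has an open branch (countermodel exists).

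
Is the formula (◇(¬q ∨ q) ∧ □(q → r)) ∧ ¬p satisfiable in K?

Satisfiable

1. (◇(¬q ∨ q) ∧ □(q → r)) ∧ ¬p, 0
2. ◇(¬q ∨ q) ∧ □(q → r), 0
3. ¬p, 0
4. ◇(¬q ∨ q), 0
5. □(q → r), 0
6. ¬q ∨ q, 1
7. q → r, 1
8. q, 1
9. r, 1
Accessibility: 0R1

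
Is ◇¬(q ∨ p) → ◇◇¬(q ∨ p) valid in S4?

Tableau for the negation ¬(◇¬(q ∨ p) → ◇◇¬(q ∨ p)):
1. ¬(◇¬(q ∨ p) → ◇◇¬(q ∨ p)), u
2. ◇¬(q ∨ p), u
3. ¬◇◇¬(q ∨ p), u
4. ¬◇¬(q ∨ p), u
5. q ∨ p, u
6. p, u
7. ¬(q ∨ p), v
8. ¬q, v
9. ¬p, v
10. ¬◇¬(q ∨ p), v
11. q ∨ p, v
12. p, v
Accessibility: uRu, uRv, vRv
Branch closes: p and ¬p both at v.
All branches of the negation close; one closing branch shown above.

Yes, valid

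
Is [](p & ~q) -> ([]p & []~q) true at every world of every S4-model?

Valid

Tableau for the negation ~([](p & ~q) -> ([]p & []~q)):
1. ~([](p & ~q) -> ([]p & []~q)), u
2. [](p & ~q), u   [~->-rule on 1]
3. ~([]p & []~q), u   [~->-rule on 1]
4. p & ~q, u   [[]-rule on 2 via uRu]
5. p, u   [&-rule on 4]
6. ~q, u   [&-rule on 4]
7. ~[]~q, u   [~&-rule on 3 (branches; this branch)]
8. q, v   [~[]-rule on 7: fresh world v, uRv]
9. p & ~q, v   [[]-rule on 2 via uRv]
10. p, v   [&-rule on 9]
11. ~q, v   [&-rule on 9]
Accessibility: uRu, uRv, vRv
Branch closes: q and ~q both at v.
All branches of the negation close; one closing branch shown above.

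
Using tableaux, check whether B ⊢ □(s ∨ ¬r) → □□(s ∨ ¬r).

No, not valid

Tableau for the negation ¬(□(s ∨ ¬r) → □□(s ∨ ¬r)):
1. ¬(□(s ∨ ¬r) → □□(s ∨ ¬r)), w0
2. □(s ∨ ¬r), w0
3. ¬□□(s ∨ ¬r), w0
4. s ∨ ¬r, w0
5. ¬r, w0
6. ¬□(s ∨ ¬r), w1
7. s ∨ ¬r, w1
8. ¬r, w1
9. ¬(s ∨ ¬r), w2
10. ¬s, w2
11. r, w2
Accessibility: w0Rw0, w0Rw1, w1Rw0, w1Rw1, w1Rw2, w2Rw1, w2Rw2
The negation has an open branch (countermodel exists).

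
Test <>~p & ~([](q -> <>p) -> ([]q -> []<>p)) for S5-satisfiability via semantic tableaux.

1. <>~p & ~([](q -> <>p) -> ([]q -> []<>p)), w0
2. <>~p, w0   [&-rule on 1]
3. ~([](q -> <>p) -> ([]q -> []<>p)), w0   [&-rule on 1]
4. [](q -> <>p), w0   [~->-rule on 3]
5. ~([]q -> []<>p), w0   [~->-rule on 3]
6. []q, w0   [~->-rule on 5]
7. ~[]<>p, w0   [~->-rule on 5]
8. q -> <>p, w0   [[]-rule on 4 via w0Rw0]
9. q, w0   [[]-rule on 6 via w0Rw0]
10. <>p, w0   [->-rule on 8 (branches; this branch)]
11. ~p, w1   [<>-rule on 2: fresh world w1, w0Rw1]
12. q -> <>p, w1   [[]-rule on 4 via w0Rw1]
13. q, w1   [[]-rule on 6 via w0Rw1]
14. <>p, w1   [->-rule on 12 (branches; this branch)]
15. ~<>p, w2   [~[]-rule on 7: fresh world w2, w0Rw2]
16. q -> <>p, w2   [[]-rule on 4 via w0Rw2]
17. q, w2   [[]-rule on 6 via w0Rw2]
18. ~p, w0   [~<>-rule on 15 via w2Rw0]
19. ~p, w2   [~<>-rule on 15 via w2Rw2]
20. <>p, w2   [->-rule on 16 (branches; this branch)]
21. p, w3   [<>-rule on 10: fresh world w3, w0Rw3]
22. q -> <>p, w3   [[]-rule on 4 via w0Rw3]
23. q, w3   [[]-rule on 6 via w0Rw3]
24. ~p, w3   [~<>-rule on 15 via w2Rw3]
Accessibility: w0Rw0, w0Rw1, w0Rw2, w0Rw3, w1Rw0, w1Rw1, w1Rw2, w1Rw3, w2Rw0, w2Rw1, w2Rw2, w2Rw3, w3Rw0, w3Rw1, w3Rw2, w3Rw3
Branch closes: p and ~p both at w3.
(One branch shown.) All branches close.

Unsatisfiable (every branch closes)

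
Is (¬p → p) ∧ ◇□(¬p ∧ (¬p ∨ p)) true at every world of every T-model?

Not valid

Tableau for the negation ¬((¬p → p) ∧ ◇□(¬p ∧ (¬p ∨ p))):
1. ¬((¬p → p) ∧ ◇□(¬p ∧ (¬p ∨ p))), 0
2. ¬◇□(¬p ∧ (¬p ∨ p)), 0
3. ¬□(¬p ∧ (¬p ∨ p)), 0
4. ¬(¬p ∧ (¬p ∨ p)), 1
5. ¬□(¬p ∧ (¬p ∨ p)), 1
6. p, 1
7. ¬(¬p ∧ (¬p ∨ p)), 2
8. p, 2
Accessibility: 0R0, 0R1, 1R1, 1R2, 2R2
The negation has an open branch (countermodel exists).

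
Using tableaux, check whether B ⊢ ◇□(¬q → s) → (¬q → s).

Tableau for the negation ¬(◇□(¬q → s) → (¬q → s)):
1. ¬(◇□(¬q → s) → (¬q → s)), 0
2. ◇□(¬q → s), 0
3. ¬(¬q → s), 0
4. ¬q, 0
5. ¬s, 0
6. □(¬q → s), 1
7. ¬q → s, 0
8. ¬q → s, 1
9. s, 0
Accessibility: 0R0, 0R1, 1R0, 1R1
Branch closes: s and ¬s both at 0.
Every branch of the negation's tableau closes; the branch above is one of them.

Yes, valid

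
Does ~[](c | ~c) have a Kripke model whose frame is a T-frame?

Unsatisfiable

1. ~[](c | ~c), w0
2. ~(c | ~c), w1
3. ~c, w1
4. c, w1
Accessibility: w0Rw0, w0Rw1, w1Rw1
Branch closes: c and ~c both at w1.
All branches of the tableau close; one closing branch shown above.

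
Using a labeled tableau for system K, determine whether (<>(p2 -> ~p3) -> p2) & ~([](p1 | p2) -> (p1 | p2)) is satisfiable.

Yes, satisfiable

1. (<>(p2 -> ~p3) -> p2) & ~([](p1 | p2) -> (p1 | p2)), 0
2. <>(p2 -> ~p3) -> p2, 0
3. ~([](p1 | p2) -> (p1 | p2)), 0
4. [](p1 | p2), 0
5. ~(p1 | p2), 0
6. ~p1, 0
7. ~p2, 0
8. ~<>(p2 -> ~p3), 0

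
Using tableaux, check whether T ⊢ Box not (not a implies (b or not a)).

Tableau for the negation not Box not (not a implies (b or not a)):
1. not Box not (not a implies (b or not a)), 0
2. not a implies (b or not a), 1   [neg-Box-rule on 1: fresh world 1, 0R1]
3. b or not a, 1   [implies-rule on 2 (branches; this branch)]
4. not a, 1   [or-rule on 3 (branches; this branch)]
Accessibility: 0R0, 0R1, 1R1
The negation has an open branch (countermodel exists).

Invalid (countermodel exists)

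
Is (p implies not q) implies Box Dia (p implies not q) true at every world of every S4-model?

Tableau for the negation not ((p implies not q) implies Box Dia (p implies not q)):
1. not ((p implies not q) implies Box Dia (p implies not q)), w0
2. p implies not q, w0
3. not Box Dia (p implies not q), w0
4. not q, w0
5. not Dia (p implies not q), w1
6. not (p implies not q), w1
7. p, w1
8. q, w1
Accessibility: w0Rw0, w0Rw1, w1Rw1
The negation has an open branch (countermodel exists).

Invalid (countermodel exists)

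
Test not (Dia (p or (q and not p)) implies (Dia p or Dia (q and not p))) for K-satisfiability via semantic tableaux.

Unsatisfiable (every branch closes)

1. not (Dia (p or (q and not p)) implies (Dia p or Dia (q and not p))), u
2. Dia (p or (q and not p)), u
3. not (Dia p or Dia (q and not p)), u
4. not Dia p, u
5. not Dia (q and not p), u
6. p or (q and not p), v
7. not p, v
8. not (q and not p), v
9. q and not p, v
10. q, v
11. p, v
Accessibility: uRv
Branch closes: p and not p both at v.
All branches of the tableau close; one closing branch shown above.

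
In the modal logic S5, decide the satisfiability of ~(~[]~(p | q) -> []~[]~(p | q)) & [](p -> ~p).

No, unsatisfiable

1. ~(~[]~(p | q) -> []~[]~(p | q)) & [](p -> ~p), 0
2. ~(~[]~(p | q) -> []~[]~(p | q)), 0   [&-rule on 1]
3. [](p -> ~p), 0   [&-rule on 1]
4. ~[]~(p | q), 0   [~->-rule on 2]
5. ~[]~[]~(p | q), 0   [~->-rule on 2]
6. p -> ~p, 0   [[]-rule on 3 via 0R0]
7. ~p, 0   [->-rule on 6 (branches; this branch)]
8. p | q, 1   [~[]-rule on 4: fresh world 1, 0R1]
9. p -> ~p, 1   [[]-rule on 3 via 0R1]
10. q, 1   [|-rule on 8 (branches; this branch)]
11. ~p, 1   [->-rule on 9 (branches; this branch)]
12. []~(p | q), 2   [~[]-rule on 5: fresh world 2, 0R2]
13. p -> ~p, 2   [[]-rule on 3 via 0R2]
14. ~(p | q), 0   [[]-rule on 12 via 2R0]
15. ~q, 0   [~|-rule on 14]
16. ~(p | q), 1   [[]-rule on 12 via 2R1]
17. ~q, 1   [~|-rule on 16]
Accessibility: 0R0, 0R1, 0R2, 1R0, 1R1, 1R2, 2R0, 2R1, 2R2
Branch closes: q and ~q both at 1.
Every branch closes; the branch above is one of them.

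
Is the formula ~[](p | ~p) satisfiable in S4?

1. ~[](p | ~p), w0
2. ~(p | ~p), w1
3. ~p, w1
4. p, w1
Accessibility: w0Rw0, w0Rw1, w1Rw1
Branch closes: p and ~p both at w1.
(One branch shown.) All branches close.

Unsatisfiable (every branch closes)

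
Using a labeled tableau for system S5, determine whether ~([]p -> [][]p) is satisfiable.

1. ~([]p -> [][]p), u
2. []p, u
3. ~[][]p, u
4. p, u
5. ~[]p, v
6. p, v
7. ~p, w
8. p, w
Accessibility: uRu, uRv, uRw, vRu, vRv, vRw, wRu, wRv, wRw
Branch closes: p and ~p both at w.
(One branch shown.) All branches close.

No, unsatisfiable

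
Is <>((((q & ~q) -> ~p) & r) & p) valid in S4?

Invalid (countermodel exists)

Tableau for the negation ~<>((((q & ~q) -> ~p) & r) & p):
1. ~<>((((q & ~q) -> ~p) & r) & p), 0
2. ~((((q & ~q) -> ~p) & r) & p), 0
3. ~p, 0
Accessibility: 0R0
The negation has an open branch (countermodel exists).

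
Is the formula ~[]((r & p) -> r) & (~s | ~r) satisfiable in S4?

Unsatisfiable (every branch closes)

1. ~[]((r & p) -> r) & (~s | ~r), u
2. ~[]((r & p) -> r), u   [&-rule on 1]
3. ~s | ~r, u   [&-rule on 1]
4. ~r, u   [|-rule on 3 (branches; this branch)]
5. ~((r & p) -> r), v   [~[]-rule on 2: fresh world v, uRv]
6. r & p, v   [~->-rule on 5]
7. ~r, v   [~->-rule on 5]
8. r, v   [&-rule on 6]
9. p, v   [&-rule on 6]
Accessibility: uRu, uRv, vRv
Branch closes: r and ~r both at v.
All branches of the tableau close; one closing branch shown above.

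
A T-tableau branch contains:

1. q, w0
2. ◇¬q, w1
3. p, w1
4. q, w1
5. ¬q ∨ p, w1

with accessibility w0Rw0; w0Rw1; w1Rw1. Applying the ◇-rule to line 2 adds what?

a fresh world w2 with w1Rw2, and ¬q at w2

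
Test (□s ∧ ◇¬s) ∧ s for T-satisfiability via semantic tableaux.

No, unsatisfiable

1. (□s ∧ ◇¬s) ∧ s, u
2. □s ∧ ◇¬s, u
3. s, u
4. □s, u
5. ◇¬s, u
6. ¬s, v
7. s, v
Accessibility: uRu, uRv, vRv
Branch closes: s and ¬s both at v.
Every branch closes; the branch above is one of them.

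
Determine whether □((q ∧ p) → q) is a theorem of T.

Tableau for the negation ¬□((q ∧ p) → q):
1. ¬□((q ∧ p) → q), u
2. ¬((q ∧ p) → q), v
3. q ∧ p, v
4. ¬q, v
5. q, v
6. p, v
Accessibility: uRu, uRv, vRv
Branch closes: q and ¬q both at v.
Every branch of the negation's tableau closes; the branch above is one of them.

Valid in T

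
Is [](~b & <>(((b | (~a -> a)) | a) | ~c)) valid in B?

Tableau for the negation ~[](~b & <>(((b | (~a -> a)) | a) | ~c)):
1. ~[](~b & <>(((b | (~a -> a)) | a) | ~c)), u
2. ~(~b & <>(((b | (~a -> a)) | a) | ~c)), v
3. ~<>(((b | (~a -> a)) | a) | ~c), v
4. ~(((b | (~a -> a)) | a) | ~c), u
5. ~((b | (~a -> a)) | a), u
6. c, u
7. ~(b | (~a -> a)), u
8. ~a, u
9. ~b, u
10. ~(~a -> a), u
11. ~(((b | (~a -> a)) | a) | ~c), v
12. ~((b | (~a -> a)) | a), v
13. c, v
14. ~(b | (~a -> a)), v
15. ~a, v
16. ~b, v
17. ~(~a -> a), v
Accessibility: uRu, uRv, vRu, vRv
The negation has an open branch (countermodel exists).

No, not valid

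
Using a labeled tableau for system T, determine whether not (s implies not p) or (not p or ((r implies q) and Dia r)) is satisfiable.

Yes, satisfiable

1. not (s implies not p) or (not p or ((r implies q) and Dia r)), u
2. not p or ((r implies q) and Dia r), u   [or-rule on 1 (branches; this branch)]
3. (r implies q) and Dia r, u   [or-rule on 2 (branches; this branch)]
4. r implies q, u   [and-rule on 3]
5. Dia r, u   [and-rule on 3]
6. q, u   [implies-rule on 4 (branches; this branch)]
7. r, v   [Dia-rule on 5: fresh world v, uRv]
Accessibility: uRu, uRv, vRv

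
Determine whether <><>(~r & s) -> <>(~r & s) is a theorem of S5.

Valid in S5

Tableau for the negation ~(<><>(~r & s) -> <>(~r & s)):
1. ~(<><>(~r & s) -> <>(~r & s)), u
2. <><>(~r & s), u
3. ~<>(~r & s), u
4. ~(~r & s), u
5. ~s, u
6. <>(~r & s), v
7. ~(~r & s), v
8. ~s, v
9. ~r & s, w
10. ~r, w
11. s, w
12. ~(~r & s), w
13. ~s, w
Accessibility: uRu, uRv, uRw, vRu, vRv, vRw, wRu, wRv, wRw
Branch closes: s and ~s both at w.
Every branch of the negation's tableau closes; the branch above is one of them.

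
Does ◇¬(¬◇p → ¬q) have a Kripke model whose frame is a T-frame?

1. ◇¬(¬◇p → ¬q), 0
2. ¬(¬◇p → ¬q), 1
3. ¬◇p, 1
4. q, 1
5. ¬p, 1
Accessibility: 0R0, 0R1, 1R1

Satisfiable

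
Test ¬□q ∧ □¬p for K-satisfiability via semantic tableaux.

1. ¬□q ∧ □¬p, w0
2. ¬□q, w0   [∧-rule on 1]
3. □¬p, w0   [∧-rule on 1]
4. ¬q, w1   [¬□-rule on 2: fresh world w1, w0Rw1]
5. ¬p, w1   [□-rule on 3 via w0Rw1]
Accessibility: w0Rw1

Satisfiable (open branch found)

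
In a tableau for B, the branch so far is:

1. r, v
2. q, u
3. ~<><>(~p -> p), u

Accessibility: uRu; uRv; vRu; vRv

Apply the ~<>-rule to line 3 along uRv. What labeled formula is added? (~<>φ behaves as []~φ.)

~<>(~p -> p), v

~<>φ behaves as []~φ: propagate the negated body to each accessible world.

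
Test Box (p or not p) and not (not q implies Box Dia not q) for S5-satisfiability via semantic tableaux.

1. Box (p or not p) and not (not q implies Box Dia not q), 0
2. Box (p or not p), 0
3. not (not q implies Box Dia not q), 0
4. not q, 0
5. not Box Dia not q, 0
6. p or not p, 0
7. not p, 0
8. not Dia not q, 1
9. p or not p, 1
10. q, 0
Accessibility: 0R0, 0R1, 1R0, 1R1
Branch closes: q and not q both at 0.
Every branch closes; the branch above is one of them.

No, unsatisfiable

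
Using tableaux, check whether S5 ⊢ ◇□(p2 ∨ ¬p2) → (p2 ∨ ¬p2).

Yes, valid

Tableau for the negation ¬(◇□(p2 ∨ ¬p2) → (p2 ∨ ¬p2)):
1. ¬(◇□(p2 ∨ ¬p2) → (p2 ∨ ¬p2)), u
2. ◇□(p2 ∨ ¬p2), u   [¬→-rule on 1]
3. ¬(p2 ∨ ¬p2), u   [¬→-rule on 1]
4. ¬p2, u   [¬∨-rule on 3]
5. p2, u   [¬∨-rule on 3]
Accessibility: uRu
Branch closes: p2 and ¬p2 both at u.
Every branch of the negation's tableau closes; the branch above is one of them.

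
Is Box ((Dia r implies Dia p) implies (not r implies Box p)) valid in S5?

Tableau for the negation not Box ((Dia r implies Dia p) implies (not r implies Box p)):
1. not Box ((Dia r implies Dia p) implies (not r implies Box p)), 0
2. not ((Dia r implies Dia p) implies (not r implies Box p)), 1   [neg-Box-rule on 1: fresh world 1, 0R1]
3. Dia r implies Dia p, 1   [neg-implies-rule on 2]
4. not (not r implies Box p), 1   [neg-implies-rule on 2]
5. not r, 1   [neg-implies-rule on 4]
6. not Box p, 1   [neg-implies-rule on 4]
7. Dia p, 1   [implies-rule on 3 (branches; this branch)]
8. not p, 2   [neg-Box-rule on 6: fresh world 2, 1R2]
9. p, 3   [Dia-rule on 7: fresh world 3, 1R3]
Accessibility: 0R0, 0R1, 0R2, 0R3, 1R0, 1R1, 1R2, 1R3, 2R0, 2R1, 2R2, 2R3, 3R0, 3R1, 3R2, 3R3
The negation has an open branch (countermodel exists).

Invalid (countermodel exists)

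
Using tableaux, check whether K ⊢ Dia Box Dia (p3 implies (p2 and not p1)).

Tableau for the negation not Dia Box Dia (p3 implies (p2 and not p1)):
1. not Dia Box Dia (p3 implies (p2 and not p1)), 0
The negation has an open branch (countermodel exists).

No, not valid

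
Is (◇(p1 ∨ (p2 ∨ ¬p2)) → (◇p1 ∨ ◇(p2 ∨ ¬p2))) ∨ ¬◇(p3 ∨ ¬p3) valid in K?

Tableau for the negation ¬((◇(p1 ∨ (p2 ∨ ¬p2)) → (◇p1 ∨ ◇(p2 ∨ ¬p2))) ∨ ¬◇(p3 ∨ ¬p3)):
1. ¬((◇(p1 ∨ (p2 ∨ ¬p2)) → (◇p1 ∨ ◇(p2 ∨ ¬p2))) ∨ ¬◇(p3 ∨ ¬p3)), 0
2. ¬(◇(p1 ∨ (p2 ∨ ¬p2)) → (◇p1 ∨ ◇(p2 ∨ ¬p2))), 0   [¬∨-rule on 1]
3. ◇(p3 ∨ ¬p3), 0   [¬∨-rule on 1]
4. ◇(p1 ∨ (p2 ∨ ¬p2)), 0   [¬→-rule on 2]
5. ¬(◇p1 ∨ ◇(p2 ∨ ¬p2)), 0   [¬→-rule on 2]
6. ¬◇p1, 0   [¬∨-rule on 5]
7. ¬◇(p2 ∨ ¬p2), 0   [¬∨-rule on 5]
8. p3 ∨ ¬p3, 1   [◇-rule on 3: fresh world 1, 0R1]
9. ¬p1, 1   [¬◇-rule on 6 via 0R1]
10. ¬(p2 ∨ ¬p2), 1   [¬◇-rule on 7 via 0R1]
11. ¬p2, 1   [¬∨-rule on 10]
12. p2, 1   [¬∨-rule on 10]
Accessibility: 0R1
Branch closes: p2 and ¬p2 both at 1.
All branches of the negation close; one closing branch shown above.

Valid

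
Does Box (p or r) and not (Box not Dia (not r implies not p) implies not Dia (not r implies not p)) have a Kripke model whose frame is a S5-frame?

Unsatisfiable

1. Box (p or r) and not (Box not Dia (not r implies not p) implies not Dia (not r implies not p)), w0
2. Box (p or r), w0
3. not (Box not Dia (not r implies not p) implies not Dia (not r implies not p)), w0
4. Box not Dia (not r implies not p), w0
5. Dia (not r implies not p), w0
6. p or r, w0
7. not Dia (not r implies not p), w0
8. not (not r implies not p), w0
9. not r, w0
10. p, w0
11. not r implies not p, w1
12. p or r, w1
13. not Dia (not r implies not p), w1
14. not (not r implies not p), w1
15. not r, w1
16. p, w1
17. not p, w1
Accessibility: w0Rw0, w0Rw1, w1Rw0, w1Rw1
Branch closes: p and not p both at w1.
(One branch shown.) All branches close.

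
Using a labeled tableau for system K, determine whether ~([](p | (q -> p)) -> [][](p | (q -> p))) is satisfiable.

Yes, satisfiable

1. ~([](p | (q -> p)) -> [][](p | (q -> p))), w0
2. [](p | (q -> p)), w0
3. ~[][](p | (q -> p)), w0
4. ~[](p | (q -> p)), w1
5. p | (q -> p), w1
6. q -> p, w1
7. p, w1
8. ~(p | (q -> p)), w2
9. ~p, w2
10. ~(q -> p), w2
11. q, w2
Accessibility: w0Rw1, w1Rw2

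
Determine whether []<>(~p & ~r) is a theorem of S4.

Tableau for the negation ~[]<>(~p & ~r):
1. ~[]<>(~p & ~r), w0
2. ~<>(~p & ~r), w1
3. ~(~p & ~r), w1
4. r, w1
Accessibility: w0Rw0, w0Rw1, w1Rw1
The negation has an open branch (countermodel exists).

No, not valid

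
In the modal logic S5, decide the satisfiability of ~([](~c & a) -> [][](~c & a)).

1. ~([](~c & a) -> [][](~c & a)), u
2. [](~c & a), u
3. ~[][](~c & a), u
4. ~c & a, u
5. ~c, u
6. a, u
7. ~[](~c & a), v
8. ~c & a, v
9. ~c, v
10. a, v
11. ~(~c & a), w
12. ~c & a, w
13. ~c, w
14. a, w
15. ~a, w
Accessibility: uRu, uRv, uRw, vRu, vRv, vRw, wRu, wRv, wRw
Branch closes: a and ~a both at w.
(One branch shown.) All branches close.

No, unsatisfiable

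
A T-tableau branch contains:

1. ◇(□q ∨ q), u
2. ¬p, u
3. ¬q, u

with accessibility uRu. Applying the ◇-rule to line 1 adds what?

a fresh world v with uRv, and □q ∨ q at v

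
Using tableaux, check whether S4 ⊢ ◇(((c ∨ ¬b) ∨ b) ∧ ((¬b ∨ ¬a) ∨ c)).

Tableau for the negation ¬◇(((c ∨ ¬b) ∨ b) ∧ ((¬b ∨ ¬a) ∨ c)):
1. ¬◇(((c ∨ ¬b) ∨ b) ∧ ((¬b ∨ ¬a) ∨ c)), 0
2. ¬(((c ∨ ¬b) ∨ b) ∧ ((¬b ∨ ¬a) ∨ c)), 0
3. ¬((¬b ∨ ¬a) ∨ c), 0
4. ¬(¬b ∨ ¬a), 0
5. ¬c, 0
6. b, 0
7. a, 0
Accessibility: 0R0
The negation has an open branch (countermodel exists).

No, not valid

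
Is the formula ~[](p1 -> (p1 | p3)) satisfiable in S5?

No, unsatisfiable

1. ~[](p1 -> (p1 | p3)), 0
2. ~(p1 -> (p1 | p3)), 1   [~[]-rule on 1: fresh world 1, 0R1]
3. p1, 1   [~->-rule on 2]
4. ~(p1 | p3), 1   [~->-rule on 2]
5. ~p1, 1   [~|-rule on 4]
6. ~p3, 1   [~|-rule on 4]
Accessibility: 0R0, 0R1, 1R0, 1R1
Branch closes: p1 and ~p1 both at 1.
Every branch closes; the branch above is one of them.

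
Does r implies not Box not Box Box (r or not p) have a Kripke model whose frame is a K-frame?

Satisfiable (open branch found)

1. r implies not Box not Box Box (r or not p), w0
2. not Box not Box Box (r or not p), w0
3. Box Box (r or not p), w1
Accessibility: w0Rw1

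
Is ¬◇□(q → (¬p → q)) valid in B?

Tableau for the negation ◇□(q → (¬p → q)):
1. ◇□(q → (¬p → q)), u
2. □(q → (¬p → q)), v
3. q → (¬p → q), u
4. q → (¬p → q), v
5. ¬p → q, u
6. ¬p → q, v
7. q, u
8. q, v
Accessibility: uRu, uRv, vRu, vRv
The negation has an open branch (countermodel exists).

No, not valid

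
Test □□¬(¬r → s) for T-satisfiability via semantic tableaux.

Satisfiable (open branch found)

1. □□¬(¬r → s), u
2. □¬(¬r → s), u
3. ¬(¬r → s), u
4. ¬r, u
5. ¬s, u
Accessibility: uRu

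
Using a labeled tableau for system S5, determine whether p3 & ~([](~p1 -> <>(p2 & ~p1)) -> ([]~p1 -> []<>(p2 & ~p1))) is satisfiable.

1. p3 & ~([](~p1 -> <>(p2 & ~p1)) -> ([]~p1 -> []<>(p2 & ~p1))), w0
2. p3, w0
3. ~([](~p1 -> <>(p2 & ~p1)) -> ([]~p1 -> []<>(p2 & ~p1))), w0
4. [](~p1 -> <>(p2 & ~p1)), w0
5. ~([]~p1 -> []<>(p2 & ~p1)), w0
6. []~p1, w0
7. ~[]<>(p2 & ~p1), w0
8. ~p1 -> <>(p2 & ~p1), w0
9. ~p1, w0
10. <>(p2 & ~p1), w0
11. ~<>(p2 & ~p1), w1
12. ~p1 -> <>(p2 & ~p1), w1
13. ~p1, w1
14. ~(p2 & ~p1), w0
15. ~(p2 & ~p1), w1
16. <>(p2 & ~p1), w1
17. ~p2, w0
18. ~p2, w1
19. p2 & ~p1, w2
20. p2, w2
21. ~p1, w2
22. ~p1 -> <>(p2 & ~p1), w2
23. ~(p2 & ~p1), w2
24. <>(p2 & ~p1), w2
25. p1, w2
Accessibility: w0Rw0, w0Rw1, w0Rw2, w1Rw0, w1Rw1, w1Rw2, w2Rw0, w2Rw1, w2Rw2
Branch closes: p1 and ~p1 both at w2.
Every branch closes; the branch above is one of them.

No, unsatisfiable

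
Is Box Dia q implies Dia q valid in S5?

Tableau for the negation not (Box Dia q implies Dia q):
1. not (Box Dia q implies Dia q), u
2. Box Dia q, u
3. not Dia q, u
4. Dia q, u
5. not q, u
6. q, v
7. Dia q, v
8. not q, v
Accessibility: uRu, uRv, vRu, vRv
Branch closes: q and not q both at v.
All branches of the negation close; one closing branch shown above.

Valid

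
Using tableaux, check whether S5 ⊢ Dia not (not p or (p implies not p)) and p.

Tableau for the negation not (Dia not (not p or (p implies not p)) and p):
1. not (Dia not (not p or (p implies not p)) and p), 0
2. not p, 0   [neg-and-rule on 1 (branches; this branch)]
Accessibility: 0R0
The negation has an open branch (countermodel exists).

Invalid (countermodel exists)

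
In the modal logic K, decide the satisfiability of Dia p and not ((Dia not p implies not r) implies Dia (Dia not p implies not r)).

Satisfiable (open branch found)

1. Dia p and not ((Dia not p implies not r) implies Dia (Dia not p implies not r)), u
2. Dia p, u
3. not ((Dia not p implies not r) implies Dia (Dia not p implies not r)), u
4. Dia not p implies not r, u
5. not Dia (Dia not p implies not r), u
6. not r, u
7. p, v
8. not (Dia not p implies not r), v
9. Dia not p, v
10. r, v
11. not p, w
Accessibility: uRv, vRw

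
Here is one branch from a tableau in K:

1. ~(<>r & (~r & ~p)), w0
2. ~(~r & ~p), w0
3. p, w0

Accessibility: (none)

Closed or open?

There is no literal clash: for every atom and world, at most one sign appears.

Not closed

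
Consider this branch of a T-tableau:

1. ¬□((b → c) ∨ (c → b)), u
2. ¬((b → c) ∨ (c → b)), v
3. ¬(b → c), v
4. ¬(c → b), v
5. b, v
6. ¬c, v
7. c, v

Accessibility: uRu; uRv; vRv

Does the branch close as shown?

Both c and ¬c appear at v.

Yes, closed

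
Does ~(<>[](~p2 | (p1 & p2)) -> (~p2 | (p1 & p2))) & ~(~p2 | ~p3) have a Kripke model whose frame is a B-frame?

1. ~(<>[](~p2 | (p1 & p2)) -> (~p2 | (p1 & p2))) & ~(~p2 | ~p3), u
2. ~(<>[](~p2 | (p1 & p2)) -> (~p2 | (p1 & p2))), u
3. ~(~p2 | ~p3), u
4. <>[](~p2 | (p1 & p2)), u
5. ~(~p2 | (p1 & p2)), u
6. p2, u
7. p3, u
8. ~(p1 & p2), u
9. ~p1, u
10. [](~p2 | (p1 & p2)), v
11. ~p2 | (p1 & p2), u
12. ~p2 | (p1 & p2), v
13. p1 & p2, u
14. p1, u
Accessibility: uRu, uRv, vRu, vRv
Branch closes: p1 and ~p1 both at u.
Every branch closes; the branch above is one of them.

Unsatisfiable (every branch closes)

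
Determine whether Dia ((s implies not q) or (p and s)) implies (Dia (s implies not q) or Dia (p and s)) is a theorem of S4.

Valid

Tableau for the negation not (Dia ((s implies not q) or (p and s)) implies (Dia (s implies not q) or Dia (p and s))):
1. not (Dia ((s implies not q) or (p and s)) implies (Dia (s implies not q) or Dia (p and s))), w0
2. Dia ((s implies not q) or (p and s)), w0
3. not (Dia (s implies not q) or Dia (p and s)), w0
4. not Dia (s implies not q), w0
5. not Dia (p and s), w0
6. not (s implies not q), w0
7. s, w0
8. q, w0
9. not (p and s), w0
10. not p, w0
11. (s implies not q) or (p and s), w1
12. not (s implies not q), w1
13. s, w1
14. q, w1
15. not (p and s), w1
16. p and s, w1
17. p, w1
18. not s, w1
Accessibility: w0Rw0, w0Rw1, w1Rw1
Branch closes: s and not s both at w1.
Every branch of the negation's tableau closes; the branch above is one of them.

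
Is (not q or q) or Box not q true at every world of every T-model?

Yes, valid

Tableau for the negation not ((not q or q) or Box not q):
1. not ((not q or q) or Box not q), u
2. not (not q or q), u   [neg-or-rule on 1]
3. not Box not q, u   [neg-or-rule on 1]
4. q, u   [neg-or-rule on 2]
5. not q, u   [neg-or-rule on 2]
Accessibility: uRu
Branch closes: q and not q both at u.
All branches of the negation close; one closing branch shown above.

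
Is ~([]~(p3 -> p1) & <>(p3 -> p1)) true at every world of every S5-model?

Yes, valid

Tableau for the negation []~(p3 -> p1) & <>(p3 -> p1):
1. []~(p3 -> p1) & <>(p3 -> p1), w0
2. []~(p3 -> p1), w0
3. <>(p3 -> p1), w0
4. ~(p3 -> p1), w0
5. p3, w0
6. ~p1, w0
7. p3 -> p1, w1
8. ~(p3 -> p1), w1
9. p3, w1
10. ~p1, w1
11. p1, w1
Accessibility: w0Rw0, w0Rw1, w1Rw0, w1Rw1
Branch closes: p1 and ~p1 both at w1.
All branches of the negation close; one closing branch shown above.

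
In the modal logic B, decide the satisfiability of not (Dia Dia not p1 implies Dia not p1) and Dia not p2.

Satisfiable (open branch found)

1. not (Dia Dia not p1 implies Dia not p1) and Dia not p2, 0
2. not (Dia Dia not p1 implies Dia not p1), 0
3. Dia not p2, 0
4. Dia Dia not p1, 0
5. not Dia not p1, 0
6. p1, 0
7. not p2, 1
8. p1, 1
9. Dia not p1, 2
10. p1, 2
11. not p1, 3
Accessibility: 0R0, 0R1, 0R2, 1R0, 1R1, 2R0, 2R2, 2R3, 3R2, 3R3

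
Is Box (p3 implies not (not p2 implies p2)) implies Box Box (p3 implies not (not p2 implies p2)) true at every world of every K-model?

Tableau for the negation not (Box (p3 implies not (not p2 implies p2)) implies Box Box (p3 implies not (not p2 implies p2))):
1. not (Box (p3 implies not (not p2 implies p2)) implies Box Box (p3 implies not (not p2 implies p2))), w0
2. Box (p3 implies not (not p2 implies p2)), w0   [neg-implies-rule on 1]
3. not Box Box (p3 implies not (not p2 implies p2)), w0   [neg-implies-rule on 1]
4. not Box (p3 implies not (not p2 implies p2)), w1   [neg-Box-rule on 3: fresh world w1, w0Rw1]
5. p3 implies not (not p2 implies p2), w1   [Box-rule on 2 via w0Rw1]
6. not (not p2 implies p2), w1   [implies-rule on 5 (branches; this branch)]
7. not p2, w1   [neg-implies-rule on 6]
8. not (p3 implies not (not p2 implies p2)), w2   [neg-Box-rule on 4: fresh world w2, w1Rw2]
9. p3, w2   [neg-implies-rule on 8]
10. not p2 implies p2, w2   [neg-implies-rule on 8]
11. p2, w2   [implies-rule on 10 (branches; this branch)]
Accessibility: w0Rw1, w1Rw2
The negation has an open branch (countermodel exists).

Not valid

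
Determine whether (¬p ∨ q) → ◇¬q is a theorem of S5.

No, not valid

Tableau for the negation ¬((¬p ∨ q) → ◇¬q):
1. ¬((¬p ∨ q) → ◇¬q), 0
2. ¬p ∨ q, 0   [¬→-rule on 1]
3. ¬◇¬q, 0   [¬→-rule on 1]
4. q, 0   [¬◇-rule on 3 via 0R0]
Accessibility: 0R0
The negation has an open branch (countermodel exists).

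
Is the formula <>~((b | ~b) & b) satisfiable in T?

Yes, satisfiable

1. <>~((b | ~b) & b), u
2. ~((b | ~b) & b), v   [<>-rule on 1: fresh world v, uRv]
3. ~b, v   [~&-rule on 2 (branches; this branch)]
Accessibility: uRu, uRv, vRv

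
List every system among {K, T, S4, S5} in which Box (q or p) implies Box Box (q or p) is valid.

S4, S5

S4-tableau for the negation not (Box (q or p) implies Box Box (q or p)):
1. not (Box (q or p) implies Box Box (q or p)), 0
2. Box (q or p), 0   [neg-implies-rule on 1]
3. not Box Box (q or p), 0   [neg-implies-rule on 1]
4. q or p, 0   [Box-rule on 2 via 0R0]
5. p, 0   [or-rule on 4 (branches; this branch)]
6. not Box (q or p), 1   [neg-Box-rule on 3: fresh world 1, 0R1]
7. q or p, 1   [Box-rule on 2 via 0R1]
8. p, 1   [or-rule on 7 (branches; this branch)]
9. not (q or p), 2   [neg-Box-rule on 6: fresh world 2, 1R2]
10. not q, 2   [neg-or-rule on 9]
11. not p, 2   [neg-or-rule on 9]
12. q or p, 2   [Box-rule on 2 via 0R2]
13. p, 2   [or-rule on 12 (branches; this branch)]
Accessibility: 0R0, 0R1, 0R2, 1R1, 1R2, 2R2
Branch closes: p and not p both at 2.
Every branch closes (one shown): valid in S4, hence also in S5 (every theorem of S4 is a theorem of S5).
T-tableau for the negation not (Box (q or p) implies Box Box (q or p)):
1. not (Box (q or p) implies Box Box (q or p)), 0
2. Box (q or p), 0   [neg-implies-rule on 1]
3. not Box Box (q or p), 0   [neg-implies-rule on 1]
4. q or p, 0   [Box-rule on 2 via 0R0]
5. p, 0   [or-rule on 4 (branches; this branch)]
6. not Box (q or p), 1   [neg-Box-rule on 3: fresh world 1, 0R1]
7. q or p, 1   [Box-rule on 2 via 0R1]
8. p, 1   [or-rule on 7 (branches; this branch)]
9. not (q or p), 2   [neg-Box-rule on 6: fresh world 2, 1R2]
10. not q, 2   [neg-or-rule on 9]
11. not p, 2   [neg-or-rule on 9]
Accessibility: 0R0, 0R1, 1R1, 1R2, 2R2
Complete open branch: countermodel on a T-frame, so not valid in T, nor in K (the same frame is also a K-frame).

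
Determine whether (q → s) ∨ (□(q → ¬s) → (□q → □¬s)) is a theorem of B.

Tableau for the negation ¬((q → s) ∨ (□(q → ¬s) → (□q → □¬s))):
1. ¬((q → s) ∨ (□(q → ¬s) → (□q → □¬s))), w0
2. ¬(q → s), w0   [¬∨-rule on 1]
3. ¬(□(q → ¬s) → (□q → □¬s)), w0   [¬∨-rule on 1]
4. q, w0   [¬→-rule on 2]
5. ¬s, w0   [¬→-rule on 2]
6. □(q → ¬s), w0   [¬→-rule on 3]
7. ¬(□q → □¬s), w0   [¬→-rule on 3]
8. □q, w0   [¬→-rule on 7]
9. ¬□¬s, w0   [¬→-rule on 7]
10. q → ¬s, w0   [□-rule on 6 via w0Rw0]
11. s, w1   [¬□-rule on 9: fresh world w1, w0Rw1]
12. q → ¬s, w1   [□-rule on 6 via w0Rw1]
13. q, w1   [□-rule on 8 via w0Rw1]
14. ¬s, w1   [→-rule on 12 (branches; this branch)]
Accessibility: w0Rw0, w0Rw1, w1Rw0, w1Rw1
Branch closes: s and ¬s both at w1.
Every branch of the negation's tableau closes; the branch above is one of them.

Valid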